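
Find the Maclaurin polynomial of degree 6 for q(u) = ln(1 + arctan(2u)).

Substitute the inner expansion into the outer series and collect powers.

-256*u^6/45 + 32*u^5/15 + 4*u^4/3 - 2*u^2 + 2*u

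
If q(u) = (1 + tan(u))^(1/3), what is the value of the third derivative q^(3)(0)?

28/27

Compose series: expand the inner function first, then feed it into the outer expansion.
The coefficient of u^3 in the expansion is 14/81, so q′′′(0) = 3! * (14/81) = 28/27.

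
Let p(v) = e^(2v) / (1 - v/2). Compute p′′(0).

13/2

Multiply the two series term by term and collect like powers.
From the series, [v^2] p = 13/4; multiply by 2! = 2 to get 13/2.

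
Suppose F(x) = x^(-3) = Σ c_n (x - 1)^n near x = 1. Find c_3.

-10

Apply the Taylor formula c_k = f^(k)(a)/k!.
F(1) = 1
F′(1) = -3
F′′(1) = 12
F′′′(1) = -60
So c_3 = F′′′(1)/3! = -10.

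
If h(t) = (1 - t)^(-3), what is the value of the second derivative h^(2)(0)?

12

From the series, [t^2] h = 6; multiply by 2! = 2 to get 12.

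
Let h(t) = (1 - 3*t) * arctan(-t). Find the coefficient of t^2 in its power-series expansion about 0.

Shift and add copies of the series according to the polynomial's terms.
h(0) = 0
h′(0) = -1
h′′(0) = 6
So c_2 = h′′(0)/2! = 3.

3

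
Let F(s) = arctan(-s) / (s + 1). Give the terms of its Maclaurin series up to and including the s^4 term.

2*s^4/3 - 2*s^3/3 + s^2 - s

Use 1/(1 - r) = Σ r^k on the denominator, then take the Cauchy product.
[s^0] = 0;  [s^1] = -1;  [s^2] = 1;  [s^3] = -2/3;  [s^4] = 2/3.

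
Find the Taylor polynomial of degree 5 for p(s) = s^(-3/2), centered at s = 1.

-693*(s - 1)^5/256 + 315*(s - 1)^4/128 - 35*(s - 1)^3/16 + 15*(s - 1)^2/8 - 3*(s - 1)/2 + 1

Apply the Taylor formula c_k = f^(k)(a)/k!.
p(1) = 1
p′(1) = -3/2
p′′(1) = 15/4
p′′′(1) = -105/8
p^(4)(1) = 945/16
p^(5)(1) = -10395/32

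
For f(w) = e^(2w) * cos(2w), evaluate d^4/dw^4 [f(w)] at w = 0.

-64

Take the Cauchy product of the two expansions.
The coefficient of w^4 in the expansion is -8/3, so f^(4)(0) = 4! * (-8/3) = -64.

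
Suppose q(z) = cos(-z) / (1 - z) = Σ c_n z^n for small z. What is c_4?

13/24

Use 1/(1 - r) = Σ r^k on the denominator, then take the Cauchy product.
q(0) = 1
q′(0) = 1
q′′(0) = 1
q′′′(0) = 3
q^(4)(0) = 13
So c_4 = q^(4)(0)/4! = 13/24.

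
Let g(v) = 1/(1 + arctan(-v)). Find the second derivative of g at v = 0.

Let u equal the inner series; expand the outer function in u and truncate.
From the series, [v^2] g = 1; multiply by 2! = 2 to get 2.

2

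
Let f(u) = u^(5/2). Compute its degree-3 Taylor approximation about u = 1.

f(1) = 1
f′(1) = 5/2
f′′(1) = 15/4
f′′′(1) = 15/8

5*(u - 1)^3/16 + 15*(u - 1)^2/8 + 5*(u - 1)/2 + 1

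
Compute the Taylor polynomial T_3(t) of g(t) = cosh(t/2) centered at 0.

t^2/8 + 1

g(0) = 1
g′(0) = 0
g′′(0) = 1/4
g′′′(0) = 0
The Taylor polynomial is Σ g^(k)(0)/k! · t^k.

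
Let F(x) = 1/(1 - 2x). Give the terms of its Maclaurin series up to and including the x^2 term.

4*x^2 + 2*x + 1

Apply the Taylor formula c_k = f^(k)(a)/k!.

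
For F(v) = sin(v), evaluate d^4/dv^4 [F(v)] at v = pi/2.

1

Differentiate repeatedly and evaluate at the center.
From the series, [(v - pi/2)^4] F = 1/24; multiply by 4! = 24 to get 1.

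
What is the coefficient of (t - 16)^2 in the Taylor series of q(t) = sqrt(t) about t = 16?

[(t - 16)^0] = 4;  [(t - 16)^1] = 1/8;  [(t - 16)^2] = -1/512.

-1/512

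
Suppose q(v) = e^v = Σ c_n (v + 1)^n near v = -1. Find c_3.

e^(-1)/6

Use the known series and substitute for the argument.
q(-1) = e^(-1)
q′(-1) = e^(-1)
q′′(-1) = e^(-1)
q′′′(-1) = e^(-1)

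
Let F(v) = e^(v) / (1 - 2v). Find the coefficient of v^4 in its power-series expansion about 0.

Write out both Maclaurin series and multiply, keeping only the needed powers.
[v^0] = 1;  [v^1] = 3;  [v^2] = 13/2;  [v^3] = 79/6;  [v^4] = 211/8.

211/8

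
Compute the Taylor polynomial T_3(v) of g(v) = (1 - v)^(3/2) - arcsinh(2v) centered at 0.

67*v^3/48 + 3*v^2/8 - 7*v/2 + 1

Add the two expansions coefficient-wise.
[v^0] = 1;  [v^1] = -7/2;  [v^2] = 3/8;  [v^3] = 67/48.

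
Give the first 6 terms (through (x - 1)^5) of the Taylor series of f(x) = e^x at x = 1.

e*(x - 1)^5/120 + e*(x - 1)^4/24 + e*(x - 1)^3/6 + e*(x - 1)^2/2 + e*(x - 1) + e

f(1) = e
f′(1) = e
f′′(1) = e
f′′′(1) = e
f^(4)(1) = e
f^(5)(1) = e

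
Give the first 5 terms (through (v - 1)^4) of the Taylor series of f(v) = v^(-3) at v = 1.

15*(v - 1)^4 - 10*(v - 1)^3 + 6*(v - 1)^2 - 3*(v - 1) + 1

f(1) = 1
f′(1) = -3
f′′(1) = 12
f′′′(1) = -60
f^(4)(1) = 360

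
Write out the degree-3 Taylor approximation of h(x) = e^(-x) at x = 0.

-x^3/6 + x^2/2 - x + 1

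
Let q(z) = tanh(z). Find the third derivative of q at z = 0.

The coefficient of z^3 in the expansion is -1/3, so q′′′(0) = 3! * (-1/3) = -2.

-2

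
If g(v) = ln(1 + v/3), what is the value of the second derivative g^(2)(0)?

Differentiate repeatedly and evaluate at the center.
The coefficient of v^2 in the expansion is -1/18, so g′′(0) = 2! * (-1/18) = -1/9.

-1/9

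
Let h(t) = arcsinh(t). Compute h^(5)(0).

Differentiate repeatedly and evaluate at the center.
The coefficient of t^5 in the expansion is 3/40, so h^(5)(0) = 5! * (3/40) = 9.

9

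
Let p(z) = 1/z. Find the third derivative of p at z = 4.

Compute the successive derivatives at the expansion point and divide by k!.
The coefficient of (z - 4)^3 in the expansion is -1/256, so p′′′(4) = 3! * (-1/256) = -3/128.

-3/128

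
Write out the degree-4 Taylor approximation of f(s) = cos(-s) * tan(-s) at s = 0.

s^3/6 - s

Write out both Maclaurin series and multiply, keeping only the needed powers.
f(0) = 0
f′(0) = -1
f′′(0) = 0
f′′′(0) = 1
f^(4)(0) = 0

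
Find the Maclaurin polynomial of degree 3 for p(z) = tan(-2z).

-8*z^3/3 - 2*z

p(0) = 0
p′(0) = -2
p′′(0) = 0
p′′′(0) = -16
The Taylor polynomial is Σ p^(k)(0)/k! · z^k.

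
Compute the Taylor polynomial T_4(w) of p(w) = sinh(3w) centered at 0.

9*w^3/2 + 3*w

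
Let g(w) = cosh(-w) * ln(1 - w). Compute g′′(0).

Write out both Maclaurin series and multiply, keeping only the needed powers.
From the series, [w^2] g = -1/2; multiply by 2! = 2 to get -1.

-1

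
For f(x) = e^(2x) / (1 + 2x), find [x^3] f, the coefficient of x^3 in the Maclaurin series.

-8/3

Write out both Maclaurin series and multiply, keeping only the needed powers.
[x^0] = 1;  [x^1] = 0;  [x^2] = 2;  [x^3] = -8/3.
So c_3 = f′′′(0)/3! = -8/3.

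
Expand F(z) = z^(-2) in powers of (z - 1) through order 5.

F(1) = 1
F′(1) = -2
F′′(1) = 6
F′′′(1) = -24
F^(4)(1) = 120
F^(5)(1) = -720
Dividing each by k! gives the coefficients c_0, ..., c_5.

-6*(z - 1)^5 + 5*(z - 1)^4 - 4*(z - 1)^3 + 3*(z - 1)^2 - 2*(z - 1) + 1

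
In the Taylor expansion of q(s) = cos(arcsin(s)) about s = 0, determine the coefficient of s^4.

-1/8

Compose series: expand the inner function first, then feed it into the outer expansion.
q(0) = 1
q′(0) = 0
q′′(0) = -1
q′′′(0) = 0
q^(4)(0) = -3
The Taylor polynomial is Σ q^(k)(0)/k! · s^k.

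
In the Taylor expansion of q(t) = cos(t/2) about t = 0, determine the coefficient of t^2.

-1/8

c_2 = q′′(0)/2! = -1/8.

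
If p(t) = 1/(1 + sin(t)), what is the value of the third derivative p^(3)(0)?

-5

Plug the Maclaurin series of the inner function into that of the outer and collect terms.
The coefficient of t^3 in the expansion is -5/6, so p′′′(0) = 3! * (-5/6) = -5.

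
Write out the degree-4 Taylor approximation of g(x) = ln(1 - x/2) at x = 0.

-x^4/64 - x^3/24 - x^2/8 - x/2

g(0) = 0
g′(0) = -1/2
g′′(0) = -1/4
g′′′(0) = -1/4
g^(4)(0) = -3/8
The Taylor polynomial is Σ g^(k)(0)/k! · x^k.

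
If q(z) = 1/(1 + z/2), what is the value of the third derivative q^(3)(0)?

From the series, [z^3] q = -1/8; multiply by 3! = 6 to get -3/4.

-3/4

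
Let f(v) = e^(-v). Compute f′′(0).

Apply the Taylor formula c_k = f^(k)(a)/k!.
From the series, [v^2] f = 1/2; multiply by 2! = 2 to get 1.

1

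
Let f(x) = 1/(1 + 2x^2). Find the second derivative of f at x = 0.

Apply the Taylor formula c_k = f^(k)(a)/k!.
The coefficient of x^2 in the expansion is -2, so f′′(0) = 2! * (-2) = -4.

-4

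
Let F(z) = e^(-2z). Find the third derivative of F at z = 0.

The coefficient of z^3 in the expansion is -4/3, so F′′′(0) = 3! * (-4/3) = -8.

-8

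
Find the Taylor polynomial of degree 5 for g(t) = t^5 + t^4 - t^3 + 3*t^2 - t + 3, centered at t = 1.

Use the known series and substitute for the argument.
g(1) = 6
g′(1) = 11
g′′(1) = 32
g′′′(1) = 78
g^(4)(1) = 144
g^(5)(1) = 120

(t - 1)^5 + 6*(t - 1)^4 + 13*(t - 1)^3 + 16*(t - 1)^2 + 11*(t - 1) + 6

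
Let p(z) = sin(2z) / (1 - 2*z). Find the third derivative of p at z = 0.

Use 1/(1 - r) = Σ r^k on the denominator, then take the Cauchy product.
From the series, [z^3] p = 20/3; multiply by 3! = 6 to get 40.

40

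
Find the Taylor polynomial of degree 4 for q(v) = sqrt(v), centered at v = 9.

Apply the Taylor formula c_k = f^(k)(a)/k!.
[(v - 9)^0] = 3;  [(v - 9)^1] = 1/6;  [(v - 9)^2] = -1/216;  [(v - 9)^3] = 1/3888;  [(v - 9)^4] = -5/279936.

-5*(v - 9)^4/279936 + (v - 9)^3/3888 - (v - 9)^2/216 + (v - 9)/6 + 3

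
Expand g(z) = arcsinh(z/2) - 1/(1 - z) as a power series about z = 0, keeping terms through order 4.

Combine the two series term by term.

-z^4 - 49*z^3/48 - z^2 - z/2 - 1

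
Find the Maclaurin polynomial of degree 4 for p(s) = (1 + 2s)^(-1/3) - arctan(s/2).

Add the two expansions coefficient-wise.

560*s^4/243 - 869*s^3/648 + 8*s^2/9 - 7*s/6 + 1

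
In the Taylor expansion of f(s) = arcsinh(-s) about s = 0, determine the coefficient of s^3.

1/6

Compute the successive derivatives at the expansion point and divide by k!.
[s^0] = 0;  [s^1] = -1;  [s^2] = 0;  [s^3] = 1/6.
So c_3 = f′′′(0)/3! = 1/6.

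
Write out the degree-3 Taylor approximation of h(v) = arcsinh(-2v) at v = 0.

4*v^3/3 - 2*v

h(0) = 0
h′(0) = -2
h′′(0) = 0
h′′′(0) = 8
Then c_k = h^(k)(0)/k! gives each Taylor coefficient.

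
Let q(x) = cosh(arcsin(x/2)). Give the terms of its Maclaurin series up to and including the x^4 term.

Let u equal the inner series; expand the outer function in u and truncate.

5*x^4/384 + x^2/8 + 1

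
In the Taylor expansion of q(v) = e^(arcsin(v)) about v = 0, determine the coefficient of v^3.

1/3

Compose series: expand the inner function first, then feed it into the outer expansion.
q(0) = 1
q′(0) = 1
q′′(0) = 1
q′′′(0) = 2
So c_3 = q′′′(0)/3! = 1/3.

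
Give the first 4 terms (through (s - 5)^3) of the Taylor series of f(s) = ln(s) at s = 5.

[(s - 5)^0] = ln(5);  [(s - 5)^1] = 1/5;  [(s - 5)^2] = -1/50;  [(s - 5)^3] = 1/375.

(s - 5)^3/375 - (s - 5)^2/50 + (s - 5)/5 + ln(5)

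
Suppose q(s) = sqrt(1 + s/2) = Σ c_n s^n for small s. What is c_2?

q(0) = 1
q′(0) = 1/4
q′′(0) = -1/16

-1/32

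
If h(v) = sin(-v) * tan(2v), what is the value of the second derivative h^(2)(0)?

-4

Multiply the two series term by term and collect like powers.
From the series, [v^2] h = -2; multiply by 2! = 2 to get -4.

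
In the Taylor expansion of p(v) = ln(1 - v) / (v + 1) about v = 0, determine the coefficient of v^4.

Use 1/(1 - r) = Σ r^k on the denominator, then take the Cauchy product.

7/12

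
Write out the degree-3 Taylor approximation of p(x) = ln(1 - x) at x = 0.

-x^3/3 - x^2/2 - x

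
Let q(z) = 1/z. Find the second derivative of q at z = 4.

1/32

Use the known series and substitute for the argument.
From the series, [(z - 4)^2] q = 1/64; multiply by 2! = 2 to get 1/32.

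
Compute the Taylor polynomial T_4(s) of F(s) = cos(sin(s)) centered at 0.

Compose series: expand the inner function first, then feed it into the outer expansion.
F(0) = 1
F′(0) = 0
F′′(0) = -1
F′′′(0) = 0
F^(4)(0) = 5
Then c_k = F^(k)(0)/k! gives each Taylor coefficient.

5*s^4/24 - s^2/2 + 1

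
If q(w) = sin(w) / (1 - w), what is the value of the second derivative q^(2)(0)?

2

Expand 1/(denominator) as a geometric series and multiply by the numerator's series.
The coefficient of w^2 in the expansion is 1, so q′′(0) = 2! * (1) = 2.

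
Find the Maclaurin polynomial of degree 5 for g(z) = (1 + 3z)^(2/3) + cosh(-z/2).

14*z^5/3 - 895*z^4/384 + 4*z^3/3 - 7*z^2/8 + 2*z + 2

Add the two expansions coefficient-wise.
g(0) = 2
g′(0) = 2
g′′(0) = -7/4
g′′′(0) = 8
g^(4)(0) = -895/16
g^(5)(0) = 560
Then c_k = g^(k)(0)/k! gives each Taylor coefficient.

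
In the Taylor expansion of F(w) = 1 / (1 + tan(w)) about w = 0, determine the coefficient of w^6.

Expand as Σ (-1)^k u^k with u equal to the inner function's series.
[w^0] = 1;  [w^1] = -1;  [w^2] = 1;  [w^3] = -4/3;  [w^4] = 5/3;  [w^5] = -32/15;  [w^6] = 122/45.

122/45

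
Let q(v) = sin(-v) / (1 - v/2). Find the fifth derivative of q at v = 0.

Multiply the two series term by term and collect like powers.
The coefficient of v^5 in the expansion is -7/240, so q^(5)(0) = 5! * (-7/240) = -7/2.

-7/2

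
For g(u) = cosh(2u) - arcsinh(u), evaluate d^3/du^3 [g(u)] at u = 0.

1

Expand each term separately and add.
The coefficient of u^3 in the expansion is 1/6, so g′′′(0) = 3! * (1/6) = 1.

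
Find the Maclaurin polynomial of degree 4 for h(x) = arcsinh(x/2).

Apply the Taylor formula c_k = f^(k)(a)/k!.
h(0) = 0
h′(0) = 1/2
h′′(0) = 0
h′′′(0) = -1/8
h^(4)(0) = 0

-x^3/48 + x/2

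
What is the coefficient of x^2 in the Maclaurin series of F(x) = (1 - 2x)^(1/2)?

-1/2

[x^0] = 1;  [x^1] = -1;  [x^2] = -1/2.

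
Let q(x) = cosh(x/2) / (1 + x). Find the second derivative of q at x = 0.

9/4

Take the Cauchy product of the two expansions.
From the series, [x^2] q = 9/8; multiply by 2! = 2 to get 9/4.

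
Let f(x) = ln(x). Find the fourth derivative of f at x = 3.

Use the known series and substitute for the argument.
The coefficient of (x - 3)^4 in the expansion is -1/324, so f^(4)(3) = 4! * (-1/324) = -2/27.

-2/27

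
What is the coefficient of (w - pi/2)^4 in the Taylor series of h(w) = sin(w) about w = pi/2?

1/24

[(w - pi/2)^0] = 1;  [(w - pi/2)^1] = 0;  [(w - pi/2)^2] = -1/2;  [(w - pi/2)^3] = 0;  [(w - pi/2)^4] = 1/24.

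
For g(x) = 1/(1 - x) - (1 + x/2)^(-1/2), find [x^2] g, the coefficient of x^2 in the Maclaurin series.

29/32

Expand each term separately and add.
g(0) = 0
g′(0) = 5/4
g′′(0) = 29/16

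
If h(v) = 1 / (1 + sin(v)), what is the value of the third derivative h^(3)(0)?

Use the geometric series for the reciprocal, then substitute.
The coefficient of v^3 in the expansion is -5/6, so h′′′(0) = 3! * (-5/6) = -5.

-5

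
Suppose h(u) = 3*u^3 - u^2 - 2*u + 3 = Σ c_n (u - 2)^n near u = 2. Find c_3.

3

[(u - 2)^0] = 19;  [(u - 2)^1] = 30;  [(u - 2)^2] = 17;  [(u - 2)^3] = 3.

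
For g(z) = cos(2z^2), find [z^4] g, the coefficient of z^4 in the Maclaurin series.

-2

g(0) = 1
g′(0) = 0
g′′(0) = 0
g′′′(0) = 0
g^(4)(0) = -48
Dividing each by k! gives the coefficients c_0, ..., c_4.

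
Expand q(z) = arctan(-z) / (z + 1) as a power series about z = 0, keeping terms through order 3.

-2*z^3/3 + z^2 - z

Expand 1/(denominator) as a geometric series and multiply by the numerator's series.
q(0) = 0
q′(0) = -1
q′′(0) = 2
q′′′(0) = -4
Dividing each by k! gives the coefficients c_0, ..., c_3.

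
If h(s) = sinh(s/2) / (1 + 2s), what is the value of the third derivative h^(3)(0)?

97/8

Write out both Maclaurin series and multiply, keeping only the needed powers.
The coefficient of s^3 in the expansion is 97/48, so h′′′(0) = 3! * (97/48) = 97/8.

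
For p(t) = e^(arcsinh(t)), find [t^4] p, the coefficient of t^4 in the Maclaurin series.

Compose series: expand the inner function first, then feed it into the outer expansion.
[t^0] = 1;  [t^1] = 1;  [t^2] = 1/2;  [t^3] = 0;  [t^4] = -1/8.

-1/8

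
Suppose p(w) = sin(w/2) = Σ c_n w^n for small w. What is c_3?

-1/48

p(0) = 0
p′(0) = 1/2
p′′(0) = 0
p′′′(0) = -1/8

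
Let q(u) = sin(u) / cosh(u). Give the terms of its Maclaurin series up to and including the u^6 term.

3*u^5/10 - 2*u^3/3 + u

Invert the denominator's series and multiply.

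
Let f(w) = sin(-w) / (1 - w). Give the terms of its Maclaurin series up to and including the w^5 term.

Expand 1/(denominator) as a geometric series and multiply by the numerator's series.
[w^0] = 0;  [w^1] = -1;  [w^2] = -1;  [w^3] = -5/6;  [w^4] = -5/6;  [w^5] = -101/120.

-101*w^5/120 - 5*w^4/6 - 5*w^3/6 - w^2 - w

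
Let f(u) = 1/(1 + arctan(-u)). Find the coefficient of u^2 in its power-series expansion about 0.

1

Let u equal the inner series; expand the outer function in u and truncate.
f(0) = 1
f′(0) = 1
f′′(0) = 2
So c_2 = f′′(0)/2! = 1.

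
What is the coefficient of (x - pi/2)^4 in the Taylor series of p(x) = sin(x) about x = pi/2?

1/24

Compute the successive derivatives at the expansion point and divide by k!.
p(pi/2) = 1
p′(pi/2) = 0
p′′(pi/2) = -1
p′′′(pi/2) = 0
p^(4)(pi/2) = 1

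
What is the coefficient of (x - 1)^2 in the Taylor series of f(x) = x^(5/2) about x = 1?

15/8

c_2 = f′′(1)/2! = 15/8.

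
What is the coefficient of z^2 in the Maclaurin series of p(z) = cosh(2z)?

2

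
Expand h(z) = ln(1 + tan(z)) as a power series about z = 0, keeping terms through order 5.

2*z^5/3 - 7*z^4/12 + 2*z^3/3 - z^2/2 + z

Let u equal the inner series; expand the outer function in u and truncate.
[z^0] = 0;  [z^1] = 1;  [z^2] = -1/2;  [z^3] = 2/3;  [z^4] = -7/12;  [z^5] = 2/3.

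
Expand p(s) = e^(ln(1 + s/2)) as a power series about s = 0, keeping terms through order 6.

s/2 + 1

Substitute the inner expansion into the outer series and collect powers.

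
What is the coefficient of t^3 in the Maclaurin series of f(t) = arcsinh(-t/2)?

Differentiate repeatedly and evaluate at the center.
[t^0] = 0;  [t^1] = -1/2;  [t^2] = 0;  [t^3] = 1/48.
So c_3 = f′′′(0)/3! = 1/48.

1/48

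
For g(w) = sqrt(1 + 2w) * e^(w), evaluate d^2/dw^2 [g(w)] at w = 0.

2

Take the Cauchy product of the two expansions.
From the series, [w^2] g = 1; multiply by 2! = 2 to get 2.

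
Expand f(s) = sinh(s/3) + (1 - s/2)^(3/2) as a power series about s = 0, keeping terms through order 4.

Add the two expansions coefficient-wise.
[s^0] = 1;  [s^1] = -5/12;  [s^2] = 3/32;  [s^3] = 145/10368;  [s^4] = 3/2048.

3*s^4/2048 + 145*s^3/10368 + 3*s^2/32 - 5*s/12 + 1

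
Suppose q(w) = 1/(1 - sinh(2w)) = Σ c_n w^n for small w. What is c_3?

28/3

Let u equal the inner series; expand the outer function in u and truncate.
q(0) = 1
q′(0) = 2
q′′(0) = 8
q′′′(0) = 56
So c_3 = q′′′(0)/3! = 28/3.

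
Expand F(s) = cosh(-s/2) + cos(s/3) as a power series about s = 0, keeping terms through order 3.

Add the two expansions coefficient-wise.
[s^0] = 2;  [s^1] = 0;  [s^2] = 5/72;  [s^3] = 0.

5*s^2/72 + 2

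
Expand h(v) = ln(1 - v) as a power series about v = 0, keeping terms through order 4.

-v^4/4 - v^3/3 - v^2/2 - v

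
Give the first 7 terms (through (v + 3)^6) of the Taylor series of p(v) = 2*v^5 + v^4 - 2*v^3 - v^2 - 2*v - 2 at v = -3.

Compute the successive derivatives at the expansion point and divide by k!.

2*(v + 3)^5 - 29*(v + 3)^4 + 166*(v + 3)^3 - 469*(v + 3)^2 + 652*(v + 3) - 356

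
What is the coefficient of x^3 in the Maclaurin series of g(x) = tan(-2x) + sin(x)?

Combine the two series term by term.
g(0) = 0
g′(0) = -1
g′′(0) = 0
g′′′(0) = -17

-17/6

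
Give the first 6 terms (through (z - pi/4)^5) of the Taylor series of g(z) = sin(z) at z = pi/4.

sqrt(2)*(z - pi/4)^5/240 + sqrt(2)*(z - pi/4)^4/48 - sqrt(2)*(z - pi/4)^3/12 - sqrt(2)*(z - pi/4)^2/4 + sqrt(2)*(z - pi/4)/2 + sqrt(2)/2

g(pi/4) = sqrt(2)/2
g′(pi/4) = sqrt(2)/2
g′′(pi/4) = -sqrt(2)/2
g′′′(pi/4) = -sqrt(2)/2
g^(4)(pi/4) = sqrt(2)/2
g^(5)(pi/4) = sqrt(2)/2
Dividing each by k! gives the coefficients c_0, ..., c_5.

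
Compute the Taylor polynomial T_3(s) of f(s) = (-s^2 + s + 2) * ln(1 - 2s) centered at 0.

Multiply each power in the prefactor through the base expansion.
f(0) = 0
f′(0) = -4
f′′(0) = -12
f′′′(0) = -32

-16*s^3/3 - 6*s^2 - 4*s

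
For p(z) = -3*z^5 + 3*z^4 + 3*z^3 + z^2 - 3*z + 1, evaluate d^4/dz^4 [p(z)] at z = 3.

-1008

From the series, [(z - 3)^4] p = -42; multiply by 4! = 24 to get -1008.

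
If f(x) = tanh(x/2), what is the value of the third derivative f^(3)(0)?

-1/4

Compute the successive derivatives at the expansion point and divide by k!.
From the series, [x^3] f = -1/24; multiply by 3! = 6 to get -1/4.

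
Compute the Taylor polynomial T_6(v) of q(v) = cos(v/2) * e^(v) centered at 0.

-13*v^6/5120 - 19*v^5/1920 - 7*v^4/384 + v^3/24 + 3*v^2/8 + v + 1

Take the Cauchy product of the two expansions.
q(0) = 1
q′(0) = 1
q′′(0) = 3/4
q′′′(0) = 1/4
q^(4)(0) = -7/16
q^(5)(0) = -19/16
q^(6)(0) = -117/64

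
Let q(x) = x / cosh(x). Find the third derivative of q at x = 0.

-3

Divide the numerator series by the denominator series (power-series long division).
The coefficient of x^3 in the expansion is -1/2, so q′′′(0) = 3! * (-1/2) = -3.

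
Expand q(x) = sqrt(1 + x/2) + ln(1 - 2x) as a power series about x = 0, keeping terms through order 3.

-1021*x^3/384 - 65*x^2/32 - 7*x/4 + 1

Combine the two series term by term.
q(0) = 1
q′(0) = -7/4
q′′(0) = -65/16
q′′′(0) = -1021/64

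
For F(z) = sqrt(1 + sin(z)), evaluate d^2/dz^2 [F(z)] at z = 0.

-1/4

Substitute the inner expansion into the outer series and collect powers.
The coefficient of z^2 in the expansion is -1/8, so F′′(0) = 2! * (-1/8) = -1/4.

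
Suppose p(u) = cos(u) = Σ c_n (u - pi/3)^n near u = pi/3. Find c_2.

-1/4

p(pi/3) = 1/2
p′(pi/3) = -sqrt(3)/2
p′′(pi/3) = -1/2
So c_2 = p′′(pi/3)/2! = -1/4.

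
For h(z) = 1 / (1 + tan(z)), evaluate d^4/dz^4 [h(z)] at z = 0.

Use the geometric series for the reciprocal, then substitute.
The coefficient of z^4 in the expansion is 5/3, so h^(4)(0) = 4! * (5/3) = 40.

40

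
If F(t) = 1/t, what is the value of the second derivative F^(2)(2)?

1/4

The coefficient of (t - 2)^2 in the expansion is 1/8, so F′′(2) = 2! * (1/8) = 1/4.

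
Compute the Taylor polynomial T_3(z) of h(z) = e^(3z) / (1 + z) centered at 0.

Multiply the two series term by term and collect like powers.
[z^0] = 1;  [z^1] = 2;  [z^2] = 5/2;  [z^3] = 2.

2*z^3 + 5*z^2/2 + 2*z + 1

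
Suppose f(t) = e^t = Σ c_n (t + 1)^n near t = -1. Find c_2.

e^(-1)/2

[(t + 1)^0] = e^(-1);  [(t + 1)^1] = e^(-1);  [(t + 1)^2] = e^(-1)/2.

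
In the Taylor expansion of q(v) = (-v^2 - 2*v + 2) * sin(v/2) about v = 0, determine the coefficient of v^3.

-13/24

Multiply each power in the prefactor through the base expansion.
q(0) = 0
q′(0) = 1
q′′(0) = -2
q′′′(0) = -13/4
The Taylor polynomial is Σ q^(k)(0)/k! · v^k.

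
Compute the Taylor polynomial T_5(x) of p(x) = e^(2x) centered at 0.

4*x^5/15 + 2*x^4/3 + 4*x^3/3 + 2*x^2 + 2*x + 1

Use the known series and substitute for the argument.
p(0) = 1
p′(0) = 2
p′′(0) = 4
p′′′(0) = 8
p^(4)(0) = 16
p^(5)(0) = 32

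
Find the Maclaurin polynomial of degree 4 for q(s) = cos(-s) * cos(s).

Write out both Maclaurin series and multiply, keeping only the needed powers.

s^4/3 - s^2 + 1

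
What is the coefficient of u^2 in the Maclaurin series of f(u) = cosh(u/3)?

Apply the Taylor formula c_k = f^(k)(a)/k!.
So c_2 = f′′(0)/2! = 1/18.

1/18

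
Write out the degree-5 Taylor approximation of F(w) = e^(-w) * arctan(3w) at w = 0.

1769*w^5/40 + 17*w^4/2 - 15*w^3/2 - 3*w^2 + 3*w

Expand each factor separately, then convolve coefficients.
[w^0] = 0;  [w^1] = 3;  [w^2] = -3;  [w^3] = -15/2;  [w^4] = 17/2;  [w^5] = 1769/40.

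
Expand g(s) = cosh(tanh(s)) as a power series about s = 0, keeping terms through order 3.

s^2/2 + 1

Compose series: expand the inner function first, then feed it into the outer expansion.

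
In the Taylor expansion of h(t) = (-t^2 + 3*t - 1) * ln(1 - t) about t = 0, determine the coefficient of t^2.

-5/2

Shift and add copies of the series according to the polynomial's terms.
h(0) = 0
h′(0) = 1
h′′(0) = -5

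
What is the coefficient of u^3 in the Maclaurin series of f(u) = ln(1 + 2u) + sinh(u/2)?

43/16

Expand each term separately and add.
f(0) = 0
f′(0) = 5/2
f′′(0) = -4
f′′′(0) = 129/8
So c_3 = f′′′(0)/3! = 43/16.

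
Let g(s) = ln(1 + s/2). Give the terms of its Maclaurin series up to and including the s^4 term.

-s^4/64 + s^3/24 - s^2/8 + s/2

Use the known series and substitute for the argument.
[s^0] = 0;  [s^1] = 1/2;  [s^2] = -1/8;  [s^3] = 1/24;  [s^4] = -1/64.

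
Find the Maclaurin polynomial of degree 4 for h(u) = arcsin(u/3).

u^3/162 + u/3

Apply the Taylor formula c_k = f^(k)(a)/k!.
h(0) = 0
h′(0) = 1/3
h′′(0) = 0
h′′′(0) = 1/27
h^(4)(0) = 0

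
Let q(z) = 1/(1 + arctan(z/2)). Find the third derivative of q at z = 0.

-1/2

Plug the Maclaurin series of the inner function into that of the outer and collect terms.
The coefficient of z^3 in the expansion is -1/12, so q′′′(0) = 3! * (-1/12) = -1/2.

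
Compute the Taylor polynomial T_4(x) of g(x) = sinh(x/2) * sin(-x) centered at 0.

Expand each factor separately, then convolve coefficients.
g(0) = 0
g′(0) = 0
g′′(0) = -1
g′′′(0) = 0
g^(4)(0) = 3/2

x^4/16 - x^2/2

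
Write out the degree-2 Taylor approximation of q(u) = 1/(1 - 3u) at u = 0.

9*u^2 + 3*u + 1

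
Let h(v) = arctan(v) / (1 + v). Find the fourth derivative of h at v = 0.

-16

Write out both Maclaurin series and multiply, keeping only the needed powers.
The coefficient of v^4 in the expansion is -2/3, so h^(4)(0) = 4! * (-2/3) = -16.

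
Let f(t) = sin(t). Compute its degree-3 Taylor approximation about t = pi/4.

-sqrt(2)*(t - pi/4)^3/12 - sqrt(2)*(t - pi/4)^2/4 + sqrt(2)*(t - pi/4)/2 + sqrt(2)/2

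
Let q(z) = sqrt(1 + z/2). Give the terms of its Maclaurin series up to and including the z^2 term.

Compute the successive derivatives at the expansion point and divide by k!.
[z^0] = 1;  [z^1] = 1/4;  [z^2] = -1/32.

-z^2/32 + z/4 + 1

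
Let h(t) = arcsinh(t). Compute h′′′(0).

The coefficient of t^3 in the expansion is -1/6, so h′′′(0) = 3! * (-1/6) = -1.

-1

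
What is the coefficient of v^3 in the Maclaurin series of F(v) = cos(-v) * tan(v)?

Take the Cauchy product of the two expansions.
F(0) = 0
F′(0) = 1
F′′(0) = 0
F′′′(0) = -1

-1/6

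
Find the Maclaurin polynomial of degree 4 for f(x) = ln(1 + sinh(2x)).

Let u equal the inner series; expand the outer function in u and truncate.

-20*x^4/3 + 4*x^3 - 2*x^2 + 2*x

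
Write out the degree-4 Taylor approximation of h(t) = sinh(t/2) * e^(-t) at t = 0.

-5*t^4/48 + 13*t^3/48 - t^2/2 + t/2

Expand each factor separately, then convolve coefficients.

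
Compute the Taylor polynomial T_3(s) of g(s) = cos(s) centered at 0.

Compute the successive derivatives at the expansion point and divide by k!.
g(0) = 1
g′(0) = 0
g′′(0) = -1
g′′′(0) = 0

1 - s^2/2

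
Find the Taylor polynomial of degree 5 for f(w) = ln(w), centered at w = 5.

(w - 5)^5/15625 - (w - 5)^4/2500 + (w - 5)^3/375 - (w - 5)^2/50 + (w - 5)/5 + ln(5)

Use the known series and substitute for the argument.
f(5) = ln(5)
f′(5) = 1/5
f′′(5) = -1/25
f′′′(5) = 2/125
f^(4)(5) = -6/625
f^(5)(5) = 24/3125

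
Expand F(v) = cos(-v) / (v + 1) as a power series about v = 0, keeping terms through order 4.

Expand 1/(denominator) as a geometric series and multiply by the numerator's series.
F(0) = 1
F′(0) = -1
F′′(0) = 1
F′′′(0) = -3
F^(4)(0) = 13

13*v^4/24 - v^3/2 + v^2/2 - v + 1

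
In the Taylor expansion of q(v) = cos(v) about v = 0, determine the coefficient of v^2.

-1/2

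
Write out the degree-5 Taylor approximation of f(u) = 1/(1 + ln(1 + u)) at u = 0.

-347*u^5/60 + 11*u^4/3 - 7*u^3/3 + 3*u^2/2 - u + 1

Let u equal the inner series; expand the outer function in u and truncate.
f(0) = 1
f′(0) = -1
f′′(0) = 3
f′′′(0) = -14
f^(4)(0) = 88
f^(5)(0) = -694
The Taylor polynomial is Σ f^(k)(0)/k! · u^k.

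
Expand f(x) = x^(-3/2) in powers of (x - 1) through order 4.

315*(x - 1)^4/128 - 35*(x - 1)^3/16 + 15*(x - 1)^2/8 - 3*(x - 1)/2 + 1

[(x - 1)^0] = 1;  [(x - 1)^1] = -3/2;  [(x - 1)^2] = 15/8;  [(x - 1)^3] = -35/16;  [(x - 1)^4] = 315/128.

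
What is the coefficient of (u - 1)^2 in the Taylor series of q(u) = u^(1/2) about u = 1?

Compute the successive derivatives at the expansion point and divide by k!.
[(u - 1)^0] = 1;  [(u - 1)^1] = 1/2;  [(u - 1)^2] = -1/8.
So c_2 = q′′(1)/2! = -1/8.

-1/8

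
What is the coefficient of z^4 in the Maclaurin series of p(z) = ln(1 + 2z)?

-4

p(0) = 0
p′(0) = 2
p′′(0) = -4
p′′′(0) = 16
p^(4)(0) = -96
Then c_k = p^(k)(0)/k! gives each Taylor coefficient.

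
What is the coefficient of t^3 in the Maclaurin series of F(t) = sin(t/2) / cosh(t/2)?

Divide the numerator series by the denominator series (power-series long division).
[t^0] = 0;  [t^1] = 1/2;  [t^2] = 0;  [t^3] = -1/12.

-1/12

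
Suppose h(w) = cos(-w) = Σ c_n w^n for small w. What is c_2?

[w^0] = 1;  [w^1] = 0;  [w^2] = -1/2.

-1/2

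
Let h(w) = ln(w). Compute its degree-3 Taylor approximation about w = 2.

(w - 2)^3/24 - (w - 2)^2/8 + (w - 2)/2 + ln(2)

h(2) = ln(2)
h′(2) = 1/2
h′′(2) = -1/4
h′′′(2) = 1/4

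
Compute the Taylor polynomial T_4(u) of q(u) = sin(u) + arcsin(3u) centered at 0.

Combine the two series term by term.
q(0) = 0
q′(0) = 4
q′′(0) = 0
q′′′(0) = 26
q^(4)(0) = 0

13*u^3/3 + 4*u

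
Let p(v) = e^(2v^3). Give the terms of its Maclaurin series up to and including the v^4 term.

2*v^3 + 1

Use the known series and substitute for the argument.
p(0) = 1
p′(0) = 0
p′′(0) = 0
p′′′(0) = 12
p^(4)(0) = 0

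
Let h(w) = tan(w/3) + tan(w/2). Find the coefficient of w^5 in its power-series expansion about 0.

55/11664

Expand each term separately and add.
h(0) = 0
h′(0) = 5/6
h′′(0) = 0
h′′′(0) = 35/108
h^(4)(0) = 0
h^(5)(0) = 275/486
So c_5 = h^(5)(0)/5! = 55/11664.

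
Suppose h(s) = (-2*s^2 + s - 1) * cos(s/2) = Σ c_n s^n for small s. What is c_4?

Multiply each power in the prefactor through the base expansion.
h(0) = -1
h′(0) = 1
h′′(0) = -15/4
h′′′(0) = -3/4
h^(4)(0) = 95/16
Dividing each by k! gives the coefficients c_0, ..., c_4.

95/384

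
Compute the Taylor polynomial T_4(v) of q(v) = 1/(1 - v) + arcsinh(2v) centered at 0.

v^4 - v^3/3 + v^2 + 3*v + 1

Add the two expansions coefficient-wise.
q(0) = 1
q′(0) = 3
q′′(0) = 2
q′′′(0) = -2
q^(4)(0) = 24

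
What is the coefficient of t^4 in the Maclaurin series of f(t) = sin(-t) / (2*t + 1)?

23/3

Use 1/(1 - r) = Σ r^k on the denominator, then take the Cauchy product.
f(0) = 0
f′(0) = -1
f′′(0) = 4
f′′′(0) = -23
f^(4)(0) = 184
Then c_k = f^(k)(0)/k! gives each Taylor coefficient.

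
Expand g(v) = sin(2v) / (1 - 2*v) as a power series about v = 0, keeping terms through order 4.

40*v^4/3 + 20*v^3/3 + 4*v^2 + 2*v

Use 1/(1 - r) = Σ r^k on the denominator, then take the Cauchy product.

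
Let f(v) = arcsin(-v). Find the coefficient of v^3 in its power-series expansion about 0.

-1/6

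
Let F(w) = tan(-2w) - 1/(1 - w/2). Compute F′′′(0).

-67/4

Add the two expansions coefficient-wise.
From the series, [w^3] F = -67/24; multiply by 3! = 6 to get -67/4.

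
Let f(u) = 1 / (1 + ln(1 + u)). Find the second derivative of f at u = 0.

Expand as Σ (-1)^k u^k with u equal to the inner function's series.
The coefficient of u^2 in the expansion is 3/2, so f′′(0) = 2! * (3/2) = 3.

3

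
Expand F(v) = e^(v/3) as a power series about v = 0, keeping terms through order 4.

v^4/1944 + v^3/162 + v^2/18 + v/3 + 1

Apply the Taylor formula c_k = f^(k)(a)/k!.
F(0) = 1
F′(0) = 1/3
F′′(0) = 1/9
F′′′(0) = 1/27
F^(4)(0) = 1/81
Then c_k = F^(k)(0)/k! gives each Taylor coefficient.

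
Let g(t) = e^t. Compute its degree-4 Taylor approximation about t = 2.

(t - 2)^4*e^(2)/24 + (t - 2)^3*e^(2)/6 + (t - 2)^2*e^(2)/2 + (t - 2)*e^(2) + e^(2)

Use the known series and substitute for the argument.
g(2) = e^(2)
g′(2) = e^(2)
g′′(2) = e^(2)
g′′′(2) = e^(2)
g^(4)(2) = e^(2)
Then c_k = g^(k)(2)/k! gives each Taylor coefficient.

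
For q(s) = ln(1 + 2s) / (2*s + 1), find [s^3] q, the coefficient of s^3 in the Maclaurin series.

44/3

Use 1/(1 - r) = Σ r^k on the denominator, then take the Cauchy product.
So c_3 = q′′′(0)/3! = 44/3.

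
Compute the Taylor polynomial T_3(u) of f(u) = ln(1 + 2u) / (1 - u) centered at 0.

Use 1/(1 - r) = Σ r^k on the denominator, then take the Cauchy product.
f(0) = 0
f′(0) = 2
f′′(0) = 0
f′′′(0) = 16
The Taylor polynomial is Σ f^(k)(0)/k! · u^k.

8*u^3/3 + 2*u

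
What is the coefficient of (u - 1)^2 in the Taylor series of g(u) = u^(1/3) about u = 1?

[(u - 1)^0] = 1;  [(u - 1)^1] = 1/3;  [(u - 1)^2] = -1/9.

-1/9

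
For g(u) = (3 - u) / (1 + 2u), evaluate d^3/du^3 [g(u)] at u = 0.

Shift and add copies of the series according to the polynomial's terms.
The coefficient of u^3 in the expansion is -28, so g′′′(0) = 3! * (-28) = -168.

-168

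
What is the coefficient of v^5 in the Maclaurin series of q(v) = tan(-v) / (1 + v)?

-22/15

Expand each factor separately, then convolve coefficients.
[v^0] = 0;  [v^1] = -1;  [v^2] = 1;  [v^3] = -4/3;  [v^4] = 4/3;  [v^5] = -22/15.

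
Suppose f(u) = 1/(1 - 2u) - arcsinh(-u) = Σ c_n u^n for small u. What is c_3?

47/6

Add the two expansions coefficient-wise.
f(0) = 1
f′(0) = 3
f′′(0) = 8
f′′′(0) = 47
Then c_k = f^(k)(0)/k! gives each Taylor coefficient.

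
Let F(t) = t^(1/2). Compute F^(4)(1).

-15/16

From the series, [(t - 1)^4] F = -5/128; multiply by 4! = 24 to get -15/16.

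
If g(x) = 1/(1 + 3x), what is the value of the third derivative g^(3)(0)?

From the series, [x^3] g = -27; multiply by 3! = 6 to get -162.

-162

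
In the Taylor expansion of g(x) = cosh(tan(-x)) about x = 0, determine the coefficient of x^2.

1/2

Compose series: expand the inner function first, then feed it into the outer expansion.
g(0) = 1
g′(0) = 0
g′′(0) = 1
Then c_k = g^(k)(0)/k! gives each Taylor coefficient.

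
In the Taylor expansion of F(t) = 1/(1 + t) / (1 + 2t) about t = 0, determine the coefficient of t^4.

Multiply the two series term by term and collect like powers.
F(0) = 1
F′(0) = -3
F′′(0) = 14
F′′′(0) = -90
F^(4)(0) = 744
Dividing each by k! gives the coefficients c_0, ..., c_4.

31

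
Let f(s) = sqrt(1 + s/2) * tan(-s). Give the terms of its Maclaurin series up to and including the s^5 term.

Write out both Maclaurin series and multiply, keeping only the needed powers.
f(0) = 0
f′(0) = -1
f′′(0) = -1/2
f′′′(0) = -29/16
f^(4)(0) = -35/16
f^(5)(0) = -3701/256

-3701*s^5/30720 - 35*s^4/384 - 29*s^3/96 - s^2/4 - s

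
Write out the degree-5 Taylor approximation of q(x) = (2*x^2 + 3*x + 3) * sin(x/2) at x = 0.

-157*x^5/3840 - x^4/16 + 15*x^3/16 + 3*x^2/2 + 3*x/2

Distribute the polynomial across the series and collect like powers.
q(0) = 0
q′(0) = 3/2
q′′(0) = 3
q′′′(0) = 45/8
q^(4)(0) = -3/2
q^(5)(0) = -157/32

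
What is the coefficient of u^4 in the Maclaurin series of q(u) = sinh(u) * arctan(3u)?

Write out both Maclaurin series and multiply, keeping only the needed powers.
q(0) = 0
q′(0) = 0
q′′(0) = 6
q′′′(0) = 0
q^(4)(0) = -204

-17/2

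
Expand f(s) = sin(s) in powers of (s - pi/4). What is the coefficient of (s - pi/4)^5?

Apply the Taylor formula c_k = f^(k)(a)/k!.
[(s - pi/4)^0] = sqrt(2)/2;  [(s - pi/4)^1] = sqrt(2)/2;  [(s - pi/4)^2] = -sqrt(2)/4;  [(s - pi/4)^3] = -sqrt(2)/12;  [(s - pi/4)^4] = sqrt(2)/48;  [(s - pi/4)^5] = sqrt(2)/240.

sqrt(2)/240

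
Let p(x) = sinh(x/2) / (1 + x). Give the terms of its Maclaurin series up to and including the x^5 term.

Multiply the two series term by term and collect like powers.
p(0) = 0
p′(0) = 1/2
p′′(0) = -1
p′′′(0) = 25/8
p^(4)(0) = -25/2
p^(5)(0) = 2001/32

667*x^5/1280 - 25*x^4/48 + 25*x^3/48 - x^2/2 + x/2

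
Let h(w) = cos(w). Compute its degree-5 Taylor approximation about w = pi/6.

-(w - pi/6)^5/240 + sqrt(3)*(w - pi/6)^4/48 + (w - pi/6)^3/12 - sqrt(3)*(w - pi/6)^2/4 - (w - pi/6)/2 + sqrt(3)/2

h(pi/6) = sqrt(3)/2
h′(pi/6) = -1/2
h′′(pi/6) = -sqrt(3)/2
h′′′(pi/6) = 1/2
h^(4)(pi/6) = sqrt(3)/2
h^(5)(pi/6) = -1/2
Then c_k = h^(k)(pi/6)/k! gives each Taylor coefficient.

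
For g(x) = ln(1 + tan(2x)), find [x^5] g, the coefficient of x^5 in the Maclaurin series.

64/3

Plug the Maclaurin series of the inner function into that of the outer and collect terms.
g(0) = 0
g′(0) = 2
g′′(0) = -4
g′′′(0) = 32
g^(4)(0) = -224
g^(5)(0) = 2560
So c_5 = g^(5)(0)/5! = 64/3.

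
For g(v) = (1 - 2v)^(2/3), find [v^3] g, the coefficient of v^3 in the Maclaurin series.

g(0) = 1
g′(0) = -4/3
g′′(0) = -8/9
g′′′(0) = -64/27
So c_3 = g′′′(0)/3! = -32/81.

-32/81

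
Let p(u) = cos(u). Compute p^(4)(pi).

-1

From the series, [(u - pi)^4] p = -1/24; multiply by 4! = 24 to get -1.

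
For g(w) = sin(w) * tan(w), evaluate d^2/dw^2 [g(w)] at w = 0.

Write out both Maclaurin series and multiply, keeping only the needed powers.
From the series, [w^2] g = 1; multiply by 2! = 2 to get 2.

2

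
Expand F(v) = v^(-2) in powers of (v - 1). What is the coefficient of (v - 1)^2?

F(1) = 1
F′(1) = -2
F′′(1) = 6
So c_2 = F′′(1)/2! = 3.

3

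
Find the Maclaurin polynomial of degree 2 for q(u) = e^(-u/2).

u^2/8 - u/2 + 1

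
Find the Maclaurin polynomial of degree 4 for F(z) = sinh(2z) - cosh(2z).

Add the two expansions coefficient-wise.
F(0) = -1
F′(0) = 2
F′′(0) = -4
F′′′(0) = 8
F^(4)(0) = -16
The Taylor polynomial is Σ F^(k)(0)/k! · z^k.

-2*z^4/3 + 4*z^3/3 - 2*z^2 + 2*z - 1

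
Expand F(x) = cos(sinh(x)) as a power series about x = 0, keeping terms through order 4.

Let u equal the inner series; expand the outer function in u and truncate.
[x^0] = 1;  [x^1] = 0;  [x^2] = -1/2;  [x^3] = 0;  [x^4] = -1/8.

-x^4/8 - x^2/2 + 1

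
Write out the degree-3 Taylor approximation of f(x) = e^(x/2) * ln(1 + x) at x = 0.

Expand each factor separately, then convolve coefficients.
[x^0] = 0;  [x^1] = 1;  [x^2] = 0;  [x^3] = 5/24.

5*x^3/24 + x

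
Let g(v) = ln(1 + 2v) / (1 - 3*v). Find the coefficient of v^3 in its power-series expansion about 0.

44/3

Multiply the numerator's expansion by the denominator's geometric series.
g(0) = 0
g′(0) = 2
g′′(0) = 8
g′′′(0) = 88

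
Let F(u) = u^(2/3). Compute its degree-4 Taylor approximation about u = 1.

-7*(u - 1)^4/243 + 4*(u - 1)^3/81 - (u - 1)^2/9 + 2*(u - 1)/3 + 1

F(1) = 1
F′(1) = 2/3
F′′(1) = -2/9
F′′′(1) = 8/27
F^(4)(1) = -56/81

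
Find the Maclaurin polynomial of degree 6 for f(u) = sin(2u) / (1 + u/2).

Take the Cauchy product of the two expansions.
[u^0] = 0;  [u^1] = 2;  [u^2] = -1;  [u^3] = -5/6;  [u^4] = 5/12;  [u^5] = 7/120;  [u^6] = -7/240.

-7*u^6/240 + 7*u^5/120 + 5*u^4/12 - 5*u^3/6 - u^2 + 2*u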